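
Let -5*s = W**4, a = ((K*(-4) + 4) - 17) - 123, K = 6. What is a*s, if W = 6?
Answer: 41472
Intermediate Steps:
a = -160 (a = ((6*(-4) + 4) - 17) - 123 = ((-24 + 4) - 17) - 123 = (-20 - 17) - 123 = -37 - 123 = -160)
s = -1296/5 (s = -1/5*6**4 = -1/5*1296 = -1296/5 ≈ -259.20)
a*s = -160*(-1296/5) = 41472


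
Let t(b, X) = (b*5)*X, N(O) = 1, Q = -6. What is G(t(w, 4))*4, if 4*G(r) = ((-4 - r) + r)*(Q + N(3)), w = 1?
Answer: 20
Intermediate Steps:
t(b, X) = 5*X*b (t(b, X) = (5*b)*X = 5*X*b)
G(r) = 5 (G(r) = (((-4 - r) + r)*(-6 + 1))/4 = (-4*(-5))/4 = (¼)*20 = 5)
G(t(w, 4))*4 = 5*4 = 20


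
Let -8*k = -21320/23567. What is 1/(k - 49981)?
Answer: -23567/1177899562 ≈ -2.0008e-5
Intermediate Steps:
k = 2665/23567 (k = -(-2665)/23567 = -1/8*(-21320/23567) = 2665/23567 ≈ 0.11308)
1/(k - 49981) = 1/(2665/23567 - 49981) = 1/(-1177899562/23567) = -23567/1177899562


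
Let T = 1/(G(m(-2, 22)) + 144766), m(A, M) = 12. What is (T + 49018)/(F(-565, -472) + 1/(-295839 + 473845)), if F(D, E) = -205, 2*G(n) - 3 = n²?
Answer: -2527593566783344/10570742725491 ≈ -239.11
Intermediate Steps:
G(n) = 3/2 + n²/2
T = 2/289679 (T = 1/((3/2 + (½)*12²) + 144766) = 1/((3/2 + (½)*144) + 144766) = 1/((3/2 + 72) + 144766) = 1/(147/2 + 144766) = 1/(289679/2) = 2/289679 ≈ 6.9042e-6)
(T + 49018)/(F(-565, -472) + 1/(-295839 + 473845)) = (2/289679 + 49018)/(-205 + 1/(-295839 + 473845)) = 14199485224/(289679*(-205 + 1/178006)) = 14199485224/(289679*(-36491229/178006)) = (14199485224/289679)*(-178006/36491229) = -2527593566783344/10570742725491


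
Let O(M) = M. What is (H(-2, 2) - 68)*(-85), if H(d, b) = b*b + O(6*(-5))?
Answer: 7990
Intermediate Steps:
H(d, b) = -30 + b² (H(d, b) = b*b + 6*(-5) = b² - 30 = -30 + b²)
(H(-2, 2) - 68)*(-85) = ((-30 + 2²) - 68)*(-85) = ((-30 + 4) - 68)*(-85) = (-26 - 68)*(-85) = -94*(-85) = 7990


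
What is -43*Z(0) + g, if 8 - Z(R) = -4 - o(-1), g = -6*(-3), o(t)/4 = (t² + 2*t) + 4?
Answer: -1014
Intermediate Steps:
o(t) = 16 + 4*t² + 8*t (o(t) = 4*((t² + 2*t) + 4) = 4*(4 + t² + 2*t) = 16 + 4*t² + 8*t)
g = 18
Z(R) = 24 (Z(R) = 8 - (-4 - (16 + 4*(-1)² + 8*(-1))) = 8 - (-4 - (16 + 4*1 - 8)) = 8 - (-4 - (16 + 4 - 8)) = 8 - (-4 - 1*12) = 8 - (-4 - 12) = 8 - 1*(-16) = 8 + 16 = 24)
-43*Z(0) + g = -43*24 + 18 = -1032 + 18 = -1014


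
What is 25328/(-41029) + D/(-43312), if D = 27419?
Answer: -2221980487/1777048048 ≈ -1.2504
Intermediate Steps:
25328/(-41029) + D/(-43312) = 25328/(-41029) + 27419/(-43312) = 25328*(-1/41029) + 27419*(-1/43312) = -25328/41029 - 27419/43312 = -2221980487/1777048048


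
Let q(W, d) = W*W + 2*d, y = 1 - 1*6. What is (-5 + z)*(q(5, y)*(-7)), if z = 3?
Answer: 210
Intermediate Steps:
y = -5 (y = 1 - 6 = -5)
q(W, d) = W² + 2*d
(-5 + z)*(q(5, y)*(-7)) = (-5 + 3)*((5² + 2*(-5))*(-7)) = -2*(25 - 10)*(-7) = -30*(-7) = -2*(-105) = 210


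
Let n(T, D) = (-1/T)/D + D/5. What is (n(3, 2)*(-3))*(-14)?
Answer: 49/5 ≈ 9.8000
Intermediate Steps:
n(T, D) = D/5 - 1/(D*T) (n(T, D) = -1/(D*T) + D*(⅕) = -1/(D*T) + D/5 = D/5 - 1/(D*T))
(n(3, 2)*(-3))*(-14) = (((⅕)*2 - 1/(2*3))*(-3))*(-14) = ((⅖ - 1*½*⅓)*(-3))*(-14) = ((⅖ - ⅙)*(-3))*(-14) = ((7/30)*(-3))*(-14) = -7/10*(-14) = 49/5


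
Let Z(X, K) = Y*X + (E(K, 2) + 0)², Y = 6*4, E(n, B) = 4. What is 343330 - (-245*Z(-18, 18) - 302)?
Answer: 241712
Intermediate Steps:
Y = 24
Z(X, K) = 16 + 24*X (Z(X, K) = 24*X + (4 + 0)² = 24*X + 4² = 24*X + 16 = 16 + 24*X)
343330 - (-245*Z(-18, 18) - 302) = 343330 - (-245*(16 + 24*(-18)) - 302) = 343330 - (-245*(16 - 432) - 302) = 343330 - (-245*(-416) - 302) = 343330 - (101920 - 302) = 343330 - 1*101618 = 343330 - 101618 = 241712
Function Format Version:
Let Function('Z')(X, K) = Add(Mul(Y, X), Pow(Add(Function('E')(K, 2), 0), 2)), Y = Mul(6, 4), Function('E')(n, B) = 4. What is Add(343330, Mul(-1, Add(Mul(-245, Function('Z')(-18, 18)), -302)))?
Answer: 241712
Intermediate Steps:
Y = 24
Function('Z')(X, K) = Add(16, Mul(24, X)) (Function('Z')(X, K) = Add(Mul(24, X), Pow(Add(4, 0), 2)) = Add(Mul(24, X), Pow(4, 2)) = Add(Mul(24, X), 16) = Add(16, Mul(24, X)))
Add(343330, Mul(-1, Add(Mul(-245, Function('Z')(-18, 18)), -302))) = Add(343330, Mul(-1, Add(Mul(-245, Add(16, Mul(24, -18))), -302))) = Add(343330, Mul(-1, Add(Mul(-245, Add(16, -432)), -302))) = Add(343330, Mul(-1, Add(Mul(-245, -416), -302))) = Add(343330, Mul(-1, Add(101920, -302))) = Add(343330, Mul(-1, 101618)) = Add(343330, -101618) = 241712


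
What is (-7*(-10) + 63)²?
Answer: 17689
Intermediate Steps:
(-7*(-10) + 63)² = (70 + 63)² = 133² = 17689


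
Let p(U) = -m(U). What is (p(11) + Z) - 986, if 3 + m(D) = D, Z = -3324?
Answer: -4318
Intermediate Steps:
m(D) = -3 + D
p(U) = 3 - U (p(U) = -(-3 + U) = 3 - U)
(p(11) + Z) - 986 = ((3 - 1*11) - 3324) - 986 = ((3 - 11) - 3324) - 986 = (-8 - 3324) - 986 = -3332 - 986 = -4318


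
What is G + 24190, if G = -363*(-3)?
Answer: 25279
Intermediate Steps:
G = 1089
G + 24190 = 1089 + 24190 = 25279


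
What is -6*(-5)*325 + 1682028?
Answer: 1691778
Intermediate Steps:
-6*(-5)*325 + 1682028 = 30*325 + 1682028 = 9750 + 1682028 = 1691778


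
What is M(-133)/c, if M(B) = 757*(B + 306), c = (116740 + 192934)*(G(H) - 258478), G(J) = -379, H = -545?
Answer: -130961/80161282618 ≈ -1.6337e-6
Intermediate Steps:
c = -80161282618 (c = (116740 + 192934)*(-379 - 258478) = 309674*(-258857) = -80161282618)
M(B) = 231642 + 757*B (M(B) = 757*(306 + B) = 231642 + 757*B)
M(-133)/c = (231642 + 757*(-133))/(-80161282618) = (231642 - 100681)*(-1/80161282618) = 130961*(-1/80161282618) = -130961/80161282618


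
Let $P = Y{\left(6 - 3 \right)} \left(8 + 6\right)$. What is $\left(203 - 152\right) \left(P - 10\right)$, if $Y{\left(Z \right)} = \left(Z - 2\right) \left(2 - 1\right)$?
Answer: $204$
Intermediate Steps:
$Y{\left(Z \right)} = -2 + Z$ ($Y{\left(Z \right)} = \left(-2 + Z\right) 1 = -2 + Z$)
$P = 14$ ($P = \left(-2 + \left(6 - 3\right)\right) \left(8 + 6\right) = \left(-2 + 3\right) 14 = 1 \cdot 14 = 14$)
$\left(203 - 152\right) \left(P - 10\right) = \left(203 - 152\right) \left(14 - 10\right) = 51 \cdot 4 = 204$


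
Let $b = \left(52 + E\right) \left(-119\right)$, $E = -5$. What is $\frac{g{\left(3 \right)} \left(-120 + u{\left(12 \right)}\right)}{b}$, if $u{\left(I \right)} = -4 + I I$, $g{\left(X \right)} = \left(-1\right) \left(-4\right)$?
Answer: $- \frac{80}{5593} \approx -0.014304$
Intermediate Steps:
$g{\left(X \right)} = 4$
$b = -5593$ ($b = \left(52 - 5\right) \left(-119\right) = 47 \left(-119\right) = -5593$)
$u{\left(I \right)} = -4 + I^{2}$
$\frac{g{\left(3 \right)} \left(-120 + u{\left(12 \right)}\right)}{b} = \frac{4 \left(-120 - \left(4 - 12^{2}\right)\right)}{-5593} = 4 \left(-120 + \left(-4 + 144\right)\right) \left(- \frac{1}{5593}\right) = 4 \left(-120 + 140\right) \left(- \frac{1}{5593}\right) = 4 \cdot 20 \left(- \frac{1}{5593}\right) = 80 \left(- \frac{1}{5593}\right) = - \frac{80}{5593}$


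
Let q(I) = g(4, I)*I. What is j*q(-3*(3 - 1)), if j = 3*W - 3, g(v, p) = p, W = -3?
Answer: -432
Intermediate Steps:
q(I) = I² (q(I) = I*I = I²)
j = -12 (j = 3*(-3) - 3 = -9 - 3 = -12)
j*q(-3*(3 - 1)) = -12*9*(3 - 1)² = -12*(-3*2)² = -12*(-6)² = -12*36 = -432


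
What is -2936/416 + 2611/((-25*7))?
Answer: -28571/1300 ≈ -21.978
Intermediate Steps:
-2936/416 + 2611/((-25*7)) = -2936*1/416 + 2611/(-175) = -367/52 + 2611*(-1/175) = -367/52 - 373/25 = -28571/1300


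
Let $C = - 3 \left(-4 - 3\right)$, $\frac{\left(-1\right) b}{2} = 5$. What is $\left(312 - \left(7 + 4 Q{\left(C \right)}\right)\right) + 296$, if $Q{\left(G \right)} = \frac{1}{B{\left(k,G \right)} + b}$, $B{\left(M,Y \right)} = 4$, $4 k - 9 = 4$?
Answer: $\frac{1805}{3} \approx 601.67$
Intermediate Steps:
$k = \frac{13}{4}$ ($k = \frac{9}{4} + \frac{1}{4} \cdot 4 = \frac{9}{4} + 1 = \frac{13}{4} \approx 3.25$)
$b = -10$ ($b = \left(-2\right) 5 = -10$)
$C = 21$ ($C = \left(-3\right) \left(-7\right) = 21$)
$Q{\left(G \right)} = - \frac{1}{6}$ ($Q{\left(G \right)} = \frac{1}{4 - 10} = \frac{1}{-6} = - \frac{1}{6}$)
$\left(312 - \left(7 + 4 Q{\left(C \right)}\right)\right) + 296 = \left(312 - \frac{19}{3}\right) + 296 = \frac{917}{3} + 296 = \frac{1805}{3}$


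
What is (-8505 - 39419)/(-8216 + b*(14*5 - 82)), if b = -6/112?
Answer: 670936/115015 ≈ 5.8335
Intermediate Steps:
b = -3/56 (b = -6*1/112 = -3/56 ≈ -0.053571)
(-8505 - 39419)/(-8216 + b*(14*5 - 82)) = (-8505 - 39419)/(-8216 - 3*(14*5 - 82)/56) = -47924/(-8216 - 3*(70 - 82)/56) = -47924/(-8216 - 3/56*(-12)) = -47924/(-8216 + 9/14) = -47924/(-115015/14) = -47924*(-14/115015) = 670936/115015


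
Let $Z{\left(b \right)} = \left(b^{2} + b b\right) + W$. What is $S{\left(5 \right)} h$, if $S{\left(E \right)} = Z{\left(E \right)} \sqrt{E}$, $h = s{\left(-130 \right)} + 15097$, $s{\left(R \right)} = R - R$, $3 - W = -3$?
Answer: $845432 \sqrt{5} \approx 1.8904 \cdot 10^{6}$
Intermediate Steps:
$W = 6$ ($W = 3 - -3 = 3 + 3 = 6$)
$s{\left(R \right)} = 0$
$h = 15097$ ($h = 0 + 15097 = 15097$)
$Z{\left(b \right)} = 6 + 2 b^{2}$ ($Z{\left(b \right)} = \left(b^{2} + b b\right) + 6 = \left(b^{2} + b^{2}\right) + 6 = 2 b^{2} + 6 = 6 + 2 b^{2}$)
$S{\left(E \right)} = \sqrt{E} \left(6 + 2 E^{2}\right)$ ($S{\left(E \right)} = \left(6 + 2 E^{2}\right) \sqrt{E} = \sqrt{E} \left(6 + 2 E^{2}\right)$)
$S{\left(5 \right)} h = 2 \sqrt{5} \left(3 + 5^{2}\right) 15097 = 2 \sqrt{5} \left(3 + 25\right) 15097 = 2 \sqrt{5} \cdot 28 \cdot 15097 = 56 \sqrt{5} \cdot 15097 = 845432 \sqrt{5}$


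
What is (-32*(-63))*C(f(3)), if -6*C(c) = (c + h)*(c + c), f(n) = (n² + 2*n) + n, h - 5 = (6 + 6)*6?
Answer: -1149120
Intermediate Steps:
h = 77 (h = 5 + (6 + 6)*6 = 5 + 12*6 = 5 + 72 = 77)
f(n) = n² + 3*n
C(c) = -c*(77 + c)/3 (C(c) = -(c + 77)*(c + c)/6 = -(77 + c)*2*c/6 = -c*(77 + c)/3)
(-32*(-63))*C(f(3)) = (-32*(-63))*(-3*(3 + 3)*(77 + 3*(3 + 3))/3) = 2016*(-3*6*(77 + 3*6)/3) = 2016*(-⅓*18*(77 + 18)) = 2016*(-⅓*18*95) = 2016*(-570) = -1149120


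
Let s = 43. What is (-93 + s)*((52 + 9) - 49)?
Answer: -600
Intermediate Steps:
(-93 + s)*((52 + 9) - 49) = (-93 + 43)*((52 + 9) - 49) = -50*(61 - 49) = -50*12 = -600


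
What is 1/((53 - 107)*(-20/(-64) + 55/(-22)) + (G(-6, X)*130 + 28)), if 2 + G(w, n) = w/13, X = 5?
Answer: -8/1391 ≈ -0.0057513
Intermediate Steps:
G(w, n) = -2 + w/13
1/((53 - 107)*(-20/(-64) + 55/(-22)) + (G(-6, X)*130 + 28)) = 1/((53 - 107)*(-20/(-64) + 55/(-22)) + ((-2 + (1/13)*(-6))*130 + 28)) = 1/(-54*(-20*(-1/64) + 55*(-1/22)) + ((-2 - 6/13)*130 + 28)) = 1/(-54*(5/16 - 5/2) + (-32/13*130 + 28)) = 1/(-54*(-35/16) + (-320 + 28)) = 1/(945/8 - 292) = 1/(-1391/8) = -8/1391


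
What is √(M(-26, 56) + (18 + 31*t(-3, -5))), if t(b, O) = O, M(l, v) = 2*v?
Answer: 5*I ≈ 5.0*I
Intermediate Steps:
√(M(-26, 56) + (18 + 31*t(-3, -5))) = √(2*56 + (18 + 31*(-5))) = √(112 + (18 - 155)) = √(112 - 137) = √(-25) = 5*I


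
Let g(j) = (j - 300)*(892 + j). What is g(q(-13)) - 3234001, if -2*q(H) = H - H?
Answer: -3501601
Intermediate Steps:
q(H) = 0 (q(H) = -(H - H)/2 = -½*0 = 0)
g(j) = (-300 + j)*(892 + j)
g(q(-13)) - 3234001 = (-267600 + 0² + 592*0) - 3234001 = (-267600 + 0 + 0) - 3234001 = -267600 - 3234001 = -3501601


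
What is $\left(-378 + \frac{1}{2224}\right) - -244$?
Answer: $- \frac{298015}{2224} \approx -134.0$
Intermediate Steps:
$\left(-378 + \frac{1}{2224}\right) - -244 = \left(-378 + \frac{1}{2224}\right) + 244 = - \frac{840671}{2224} + 244 = - \frac{298015}{2224}$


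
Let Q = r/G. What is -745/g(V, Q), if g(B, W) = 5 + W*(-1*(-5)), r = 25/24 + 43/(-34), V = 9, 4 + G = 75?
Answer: -4316232/28877 ≈ -149.47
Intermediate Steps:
G = 71 (G = -4 + 75 = 71)
r = -91/408 (r = 25*(1/24) + 43*(-1/34) = 25/24 - 43/34 = -91/408 ≈ -0.22304)
Q = -91/28968 (Q = -91/408/71 = -91/408*1/71 = -91/28968 ≈ -0.0031414)
g(B, W) = 5 + 5*W (g(B, W) = 5 + W*5 = 5 + 5*W)
-745/g(V, Q) = -745/(5 + 5*(-91/28968)) = -745/(5 - 455/28968) = -745/144385/28968 = -745*28968/144385 = -4316232/28877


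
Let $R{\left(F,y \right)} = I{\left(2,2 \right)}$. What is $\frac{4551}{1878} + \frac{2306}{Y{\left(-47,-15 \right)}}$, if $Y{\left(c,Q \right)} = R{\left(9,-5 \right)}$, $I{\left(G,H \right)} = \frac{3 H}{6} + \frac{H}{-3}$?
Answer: $\frac{4332185}{626} \approx 6920.4$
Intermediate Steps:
$I{\left(G,H \right)} = \frac{H}{6}$ ($I{\left(G,H \right)} = 3 H \frac{1}{6} + H \left(- \frac{1}{3}\right) = \frac{H}{2} - \frac{H}{3} = \frac{H}{6}$)
$R{\left(F,y \right)} = \frac{1}{3}$ ($R{\left(F,y \right)} = \frac{1}{6} \cdot 2 = \frac{1}{3}$)
$Y{\left(c,Q \right)} = \frac{1}{3}$
$\frac{4551}{1878} + \frac{2306}{Y{\left(-47,-15 \right)}} = \frac{4551}{1878} + 2306 \frac{1}{\frac{1}{3}} = 4551 \cdot \frac{1}{1878} + 2306 \cdot 3 = \frac{1517}{626} + 6918 = \frac{4332185}{626}$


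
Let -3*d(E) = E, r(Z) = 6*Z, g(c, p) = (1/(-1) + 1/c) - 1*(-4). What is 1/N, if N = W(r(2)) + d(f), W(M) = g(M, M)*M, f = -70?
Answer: 3/181 ≈ 0.016575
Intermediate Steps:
g(c, p) = 3 + 1/c (g(c, p) = (1*(-1) + 1/c) + 4 = (-1 + 1/c) + 4 = 3 + 1/c)
d(E) = -E/3
W(M) = M*(3 + 1/M) (W(M) = (3 + 1/M)*M = M*(3 + 1/M))
N = 181/3 (N = (1 + 3*(6*2)) - 1/3*(-70) = (1 + 3*12) + 70/3 = (1 + 36) + 70/3 = 37 + 70/3 = 181/3 ≈ 60.333)
1/N = 1/(181/3) = 3/181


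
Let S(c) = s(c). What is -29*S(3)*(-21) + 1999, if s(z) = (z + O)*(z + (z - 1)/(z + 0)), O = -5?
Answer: -2467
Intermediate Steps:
s(z) = (-5 + z)*(z + (-1 + z)/z) (s(z) = (z - 5)*(z + (z - 1)/(z + 0)) = (-5 + z)*(z + (-1 + z)/z))
S(c) = -6 + c² - 4*c + 5/c
-29*S(3)*(-21) + 1999 = -29*(-6 + 3² - 4*3 + 5/3)*(-21) + 1999 = -29*(-6 + 9 - 12 + 5*(⅓))*(-21) + 1999 = -29*(-6 + 9 - 12 + 5/3)*(-21) + 1999 = -29*(-22/3)*(-21) + 1999 = (638/3)*(-21) + 1999 = -4466 + 1999 = -2467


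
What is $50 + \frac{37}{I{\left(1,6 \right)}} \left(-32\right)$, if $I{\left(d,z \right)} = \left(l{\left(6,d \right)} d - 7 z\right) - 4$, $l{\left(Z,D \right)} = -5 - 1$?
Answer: $\frac{946}{13} \approx 72.769$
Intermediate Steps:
$l{\left(Z,D \right)} = -6$
$I{\left(d,z \right)} = -4 - 7 z - 6 d$ ($I{\left(d,z \right)} = \left(- 6 d - 7 z\right) - 4 = \left(- 7 z - 6 d\right) - 4 = -4 - 7 z - 6 d$)
$50 + \frac{37}{I{\left(1,6 \right)}} \left(-32\right) = 50 + \frac{37}{-4 - 42 - 6} \left(-32\right) = 50 + \frac{37}{-52} \left(-32\right) = 50 + 37 \left(- \frac{1}{52}\right) \left(-32\right) = 50 - - \frac{296}{13} = 50 + \frac{296}{13} = \frac{946}{13}$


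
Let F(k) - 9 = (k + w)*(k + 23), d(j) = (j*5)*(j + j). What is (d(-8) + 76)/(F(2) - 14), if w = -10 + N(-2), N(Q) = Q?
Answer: -716/255 ≈ -2.8078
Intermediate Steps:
d(j) = 10*j² (d(j) = (5*j)*(2*j) = 10*j²)
w = -12 (w = -10 - 2 = -12)
F(k) = 9 + (-12 + k)*(23 + k) (F(k) = 9 + (k - 12)*(k + 23) = 9 + (-12 + k)*(23 + k))
(d(-8) + 76)/(F(2) - 14) = (10*(-8)² + 76)/((-267 + 2² + 11*2) - 14) = (10*64 + 76)/((-267 + 4 + 22) - 14) = (640 + 76)/(-241 - 14) = 716/(-255) = 716*(-1/255) = -716/255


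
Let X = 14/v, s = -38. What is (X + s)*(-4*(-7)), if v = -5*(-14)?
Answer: -5292/5 ≈ -1058.4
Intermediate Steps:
v = 70
X = 1/5 (X = 14/70 = 14*(1/70) = 1/5 ≈ 0.20000)
(X + s)*(-4*(-7)) = (1/5 - 38)*(-4*(-7)) = -189/5*28 = -5292/5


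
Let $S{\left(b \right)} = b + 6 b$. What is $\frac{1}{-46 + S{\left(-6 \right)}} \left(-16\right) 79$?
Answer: $\frac{158}{11} \approx 14.364$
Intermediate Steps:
$S{\left(b \right)} = 7 b$
$\frac{1}{-46 + S{\left(-6 \right)}} \left(-16\right) 79 = \frac{1}{-46 + 7 \left(-6\right)} \left(-16\right) 79 = \frac{1}{-46 - 42} \left(-16\right) 79 = \frac{1}{-88} \left(-16\right) 79 = \left(- \frac{1}{88}\right) \left(-16\right) 79 = \frac{2}{11} \cdot 79 = \frac{158}{11}$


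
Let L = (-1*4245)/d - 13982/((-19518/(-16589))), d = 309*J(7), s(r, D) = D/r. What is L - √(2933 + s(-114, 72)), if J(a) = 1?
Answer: -11959099982/1005177 - √1058585/19 ≈ -11952.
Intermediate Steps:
d = 309 (d = 309*1 = 309)
L = -11959099982/1005177 (L = -1*4245/309 - 13982/((-19518/(-16589))) = -4245*1/309 - 13982/((-19518*(-1/16589))) = -1415/103 - 13982/19518/16589 = -1415/103 - 13982*16589/19518 = -1415/103 - 115973699/9759 = -11959099982/1005177 ≈ -11898.)
L - √(2933 + s(-114, 72)) = -11959099982/1005177 - √(2933 + 72/(-114)) = -11959099982/1005177 - √(2933 + 72*(-1/114)) = -11959099982/1005177 - √(2933 - 12/19) = -11959099982/1005177 - √(55715/19) = -11959099982/1005177 - √1058585/19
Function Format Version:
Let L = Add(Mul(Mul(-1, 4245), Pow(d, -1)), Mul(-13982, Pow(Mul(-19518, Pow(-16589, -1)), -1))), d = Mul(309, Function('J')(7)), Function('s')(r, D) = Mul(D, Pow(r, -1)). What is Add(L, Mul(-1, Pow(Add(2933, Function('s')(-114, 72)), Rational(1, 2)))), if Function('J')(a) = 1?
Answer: Add(Rational(-11959099982, 1005177), Mul(Rational(-1, 19), Pow(1058585, Rational(1, 2)))) ≈ -11952.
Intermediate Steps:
d = 309 (d = Mul(309, 1) = 309)
L = Rational(-11959099982, 1005177) (L = Add(Mul(Mul(-1, 4245), Pow(309, -1)), Mul(-13982, Pow(Mul(-19518, Pow(-16589, -1)), -1))) = Add(Mul(-4245, Rational(1, 309)), Mul(-13982, Pow(Mul(-19518, Rational(-1, 16589)), -1))) = Add(Rational(-1415, 103), Mul(-13982, Pow(Rational(19518, 16589), -1))) = Add(Rational(-1415, 103), Mul(-13982, Rational(16589, 19518))) = Add(Rational(-1415, 103), Rational(-115973699, 9759)) = Rational(-11959099982, 1005177) ≈ -11898.)
Add(L, Mul(-1, Pow(Add(2933, Function('s')(-114, 72)), Rational(1, 2)))) = Add(Rational(-11959099982, 1005177), Mul(-1, Pow(Add(2933, Mul(72, Pow(-114, -1))), Rational(1, 2)))) = Add(Rational(-11959099982, 1005177), Mul(-1, Pow(Add(2933, Mul(72, Rational(-1, 114))), Rational(1, 2)))) = Add(Rational(-11959099982, 1005177), Mul(-1, Pow(Add(2933, Rational(-12, 19)), Rational(1, 2)))) = Add(Rational(-11959099982, 1005177), Mul(-1, Pow(Rational(55715, 19), Rational(1, 2)))) = Add(Rational(-11959099982, 1005177), Mul(-1, Mul(Rational(1, 19), Pow(1058585, Rational(1, 2))))) = Add(Rational(-11959099982, 1005177), Mul(Rational(-1, 19), Pow(1058585, Rational(1, 2))))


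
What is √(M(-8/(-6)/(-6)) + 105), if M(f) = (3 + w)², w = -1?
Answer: √109 ≈ 10.440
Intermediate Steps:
M(f) = 4 (M(f) = (3 - 1)² = 2² = 4)
√(M(-8/(-6)/(-6)) + 105) = √(4 + 105) = √109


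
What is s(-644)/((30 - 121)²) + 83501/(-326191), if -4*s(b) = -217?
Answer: -385014811/1543535812 ≈ -0.24944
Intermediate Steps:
s(b) = 217/4 (s(b) = -¼*(-217) = 217/4)
s(-644)/((30 - 121)²) + 83501/(-326191) = 217/(4*((30 - 121)²)) + 83501/(-326191) = 217/(4*((-91)²)) + 83501*(-1/326191) = (217/4)/8281 - 83501/326191 = (217/4)*(1/8281) - 83501/326191 = 31/4732 - 83501/326191 = -385014811/1543535812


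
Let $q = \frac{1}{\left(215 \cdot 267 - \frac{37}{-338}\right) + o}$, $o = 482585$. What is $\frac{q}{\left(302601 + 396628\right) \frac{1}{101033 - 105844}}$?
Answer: $- \frac{1626118}{127620939557453} \approx -1.2742 \cdot 10^{-8}$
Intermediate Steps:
$q = \frac{338}{182516657}$ ($q = \frac{1}{\left(215 \cdot 267 - \frac{37}{-338}\right) + 482585} = \frac{1}{\left(57405 - - \frac{37}{338}\right) + 482585} = \frac{1}{\left(57405 + \frac{37}{338}\right) + 482585} = \frac{1}{\frac{19402927}{338} + 482585} = \frac{1}{\frac{182516657}{338}} = \frac{338}{182516657} \approx 1.8519 \cdot 10^{-6}$)
$\frac{q}{\left(302601 + 396628\right) \frac{1}{101033 - 105844}} = \frac{338}{182516657 \frac{302601 + 396628}{101033 - 105844}} = \frac{338}{182516657 \frac{699229}{-4811}} = \frac{338}{182516657 \cdot 699229 \left(- \frac{1}{4811}\right)} = \frac{338}{182516657 \left(- \frac{699229}{4811}\right)} = \frac{338}{182516657} \left(- \frac{4811}{699229}\right) = - \frac{1626118}{127620939557453}$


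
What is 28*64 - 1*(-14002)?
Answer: 15794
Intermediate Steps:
28*64 - 1*(-14002) = 1792 + 14002 = 15794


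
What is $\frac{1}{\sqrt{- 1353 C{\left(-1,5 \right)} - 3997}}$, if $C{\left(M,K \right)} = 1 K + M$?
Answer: $- \frac{i}{97} \approx - 0.010309 i$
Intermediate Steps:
$C{\left(M,K \right)} = K + M$
$\frac{1}{\sqrt{- 1353 C{\left(-1,5 \right)} - 3997}} = \frac{1}{\sqrt{- 1353 \left(5 - 1\right) - 3997}} = \frac{1}{\sqrt{\left(-1353\right) 4 - 3997}} = \frac{1}{\sqrt{-5412 - 3997}} = \frac{1}{\sqrt{-9409}} = \frac{1}{97 i} = - \frac{i}{97}$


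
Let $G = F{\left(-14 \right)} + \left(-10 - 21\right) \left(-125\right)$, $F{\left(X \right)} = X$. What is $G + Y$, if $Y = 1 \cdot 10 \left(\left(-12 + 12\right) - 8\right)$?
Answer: $3781$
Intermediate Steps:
$Y = -80$ ($Y = 10 \left(0 - 8\right) = 10 \left(-8\right) = -80$)
$G = 3861$ ($G = -14 + \left(-10 - 21\right) \left(-125\right) = -14 - -3875 = -14 + 3875 = 3861$)
$G + Y = 3861 - 80 = 3781$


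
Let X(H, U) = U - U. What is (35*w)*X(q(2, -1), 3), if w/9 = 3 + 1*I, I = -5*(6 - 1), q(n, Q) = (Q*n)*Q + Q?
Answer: 0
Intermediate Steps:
q(n, Q) = Q + n*Q² (q(n, Q) = n*Q² + Q = Q + n*Q²)
X(H, U) = 0
I = -25 (I = -5*5 = -25)
w = -198 (w = 9*(3 + 1*(-25)) = 9*(3 - 25) = 9*(-22) = -198)
(35*w)*X(q(2, -1), 3) = (35*(-198))*0 = -6930*0 = 0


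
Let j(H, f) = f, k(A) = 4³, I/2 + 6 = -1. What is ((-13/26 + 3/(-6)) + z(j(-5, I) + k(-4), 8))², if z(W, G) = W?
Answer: 2401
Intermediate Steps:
I = -14 (I = -12 + 2*(-1) = -12 - 2 = -14)
k(A) = 64
((-13/26 + 3/(-6)) + z(j(-5, I) + k(-4), 8))² = ((-13/26 + 3/(-6)) + (-14 + 64))² = ((-13*1/26 + 3*(-⅙)) + 50)² = ((-½ - ½) + 50)² = (-1 + 50)² = 49² = 2401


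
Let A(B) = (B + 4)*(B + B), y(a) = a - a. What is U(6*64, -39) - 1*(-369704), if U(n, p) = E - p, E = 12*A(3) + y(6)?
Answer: 370247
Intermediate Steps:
y(a) = 0
A(B) = 2*B*(4 + B) (A(B) = (4 + B)*(2*B) = 2*B*(4 + B))
E = 504 (E = 12*(2*3*(4 + 3)) + 0 = 12*(2*3*7) + 0 = 12*42 + 0 = 504 + 0 = 504)
U(n, p) = 504 - p
U(6*64, -39) - 1*(-369704) = (504 - 1*(-39)) - 1*(-369704) = (504 + 39) + 369704 = 543 + 369704 = 370247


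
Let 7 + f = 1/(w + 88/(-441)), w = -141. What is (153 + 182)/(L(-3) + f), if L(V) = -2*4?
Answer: -20860115/934476 ≈ -22.323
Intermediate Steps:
f = -436324/62269 (f = -7 + 1/(-141 + 88/(-441)) = -7 + 1/(-141 + 88*(-1/441)) = -7 + 1/(-141 - 88/441) = -7 + 1/(-62269/441) = -7 - 441/62269 = -436324/62269 ≈ -7.0071)
L(V) = -8
(153 + 182)/(L(-3) + f) = (153 + 182)/(-8 - 436324/62269) = 335/(-934476/62269) = 335*(-62269/934476) = -20860115/934476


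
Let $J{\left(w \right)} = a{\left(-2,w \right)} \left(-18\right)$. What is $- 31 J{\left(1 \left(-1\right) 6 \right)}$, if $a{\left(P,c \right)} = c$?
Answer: $-3348$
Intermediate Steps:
$J{\left(w \right)} = - 18 w$ ($J{\left(w \right)} = w \left(-18\right) = - 18 w$)
$- 31 J{\left(1 \left(-1\right) 6 \right)} = - 31 \left(- 18 \cdot 1 \left(-1\right) 6\right) = - 31 \left(- 18 \left(\left(-1\right) 6\right)\right) = - 31 \left(\left(-18\right) \left(-6\right)\right) = \left(-31\right) 108 = -3348$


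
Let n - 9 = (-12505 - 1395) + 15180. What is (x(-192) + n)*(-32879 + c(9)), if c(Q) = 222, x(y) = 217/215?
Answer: -9057484264/215 ≈ -4.2128e+7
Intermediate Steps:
x(y) = 217/215 (x(y) = 217*(1/215) = 217/215)
n = 1289 (n = 9 + ((-12505 - 1395) + 15180) = 9 + (-13900 + 15180) = 9 + 1280 = 1289)
(x(-192) + n)*(-32879 + c(9)) = (217/215 + 1289)*(-32879 + 222) = (277352/215)*(-32657) = -9057484264/215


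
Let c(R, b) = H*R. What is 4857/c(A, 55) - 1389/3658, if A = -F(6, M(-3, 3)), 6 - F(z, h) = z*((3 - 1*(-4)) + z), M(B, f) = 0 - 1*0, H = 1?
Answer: 2944483/43896 ≈ 67.079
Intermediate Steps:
M(B, f) = 0 (M(B, f) = 0 + 0 = 0)
F(z, h) = 6 - z*(7 + z) (F(z, h) = 6 - z*((3 - 1*(-4)) + z) = 6 - z*((3 + 4) + z) = 6 - z*(7 + z))
A = 72 (A = -(6 - 1*6² - 7*6) = -(6 - 1*36 - 42) = -(6 - 36 - 42) = -1*(-72) = 72)
c(R, b) = R (c(R, b) = 1*R = R)
4857/c(A, 55) - 1389/3658 = 4857/72 - 1389/3658 = 4857*(1/72) - 1389*1/3658 = 1619/24 - 1389/3658 = 2944483/43896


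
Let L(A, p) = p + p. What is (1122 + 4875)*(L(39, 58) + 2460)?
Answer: 15448272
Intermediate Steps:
L(A, p) = 2*p
(1122 + 4875)*(L(39, 58) + 2460) = (1122 + 4875)*(2*58 + 2460) = 5997*(116 + 2460) = 5997*2576 = 15448272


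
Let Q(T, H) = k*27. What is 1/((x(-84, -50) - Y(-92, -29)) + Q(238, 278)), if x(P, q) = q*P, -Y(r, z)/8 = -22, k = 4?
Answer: 1/4132 ≈ 0.00024201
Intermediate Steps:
Y(r, z) = 176 (Y(r, z) = -8*(-22) = 176)
x(P, q) = P*q
Q(T, H) = 108 (Q(T, H) = 4*27 = 108)
1/((x(-84, -50) - Y(-92, -29)) + Q(238, 278)) = 1/((-84*(-50) - 1*176) + 108) = 1/((4200 - 176) + 108) = 1/(4024 + 108) = 1/4132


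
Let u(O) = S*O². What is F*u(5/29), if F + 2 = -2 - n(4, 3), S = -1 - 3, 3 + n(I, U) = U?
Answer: 400/841 ≈ 0.47562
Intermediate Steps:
n(I, U) = -3 + U
S = -4
F = -4 (F = -2 + (-2 - (-3 + 3)) = -2 + (-2 - 1*0) = -2 + (-2 + 0) = -2 - 2 = -4)
u(O) = -4*O²
F*u(5/29) = -(-16)*(5/29)² = -(-16)*25/841 = -4*(-100/841) = 400/841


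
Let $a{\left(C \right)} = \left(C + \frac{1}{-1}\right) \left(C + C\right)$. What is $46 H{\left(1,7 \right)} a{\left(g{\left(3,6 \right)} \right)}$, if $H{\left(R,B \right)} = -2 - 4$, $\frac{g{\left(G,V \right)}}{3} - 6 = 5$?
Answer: $-582912$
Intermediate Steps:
$g{\left(G,V \right)} = 33$ ($g{\left(G,V \right)} = 18 + 3 \cdot 5 = 18 + 15 = 33$)
$H{\left(R,B \right)} = -6$
$a{\left(C \right)} = 2 C \left(-1 + C\right)$ ($a{\left(C \right)} = \left(C - 1\right) 2 C = \left(-1 + C\right) 2 C = 2 C \left(-1 + C\right)$)
$46 H{\left(1,7 \right)} a{\left(g{\left(3,6 \right)} \right)} = 46 \left(-6\right) 2 \cdot 33 \left(-1 + 33\right) = - 276 \cdot 2 \cdot 33 \cdot 32 = \left(-276\right) 2112 = -582912$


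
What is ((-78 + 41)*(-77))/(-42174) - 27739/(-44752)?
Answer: 47380279/85789584 ≈ 0.55228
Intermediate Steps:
((-78 + 41)*(-77))/(-42174) - 27739/(-44752) = -37*(-77)*(-1/42174) - 27739*(-1/44752) = 2849*(-1/42174) + 27739/44752 = -259/3834 + 27739/44752 = 47380279/85789584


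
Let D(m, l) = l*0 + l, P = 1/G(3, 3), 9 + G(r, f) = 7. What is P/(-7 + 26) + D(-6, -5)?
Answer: -191/38 ≈ -5.0263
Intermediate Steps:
G(r, f) = -2 (G(r, f) = -9 + 7 = -2)
P = -½ (P = 1/(-2) = -½ ≈ -0.50000)
D(m, l) = l (D(m, l) = 0 + l = l)
P/(-7 + 26) + D(-6, -5) = -½/(-7 + 26) - 5 = -½/19 - 5 = (1/19)*(-½) - 5 = -1/38 - 5 = -191/38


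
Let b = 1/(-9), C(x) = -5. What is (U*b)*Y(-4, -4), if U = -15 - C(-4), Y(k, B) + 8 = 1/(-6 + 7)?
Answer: -70/9 ≈ -7.7778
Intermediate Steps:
Y(k, B) = -7 (Y(k, B) = -8 + 1/(-6 + 7) = -8 + 1/1 = -8 + 1 = -7)
U = -10 (U = -15 - 1*(-5) = -15 + 5 = -10)
b = -1/9 ≈ -0.11111
(U*b)*Y(-4, -4) = -10*(-1/9)*(-7) = (10/9)*(-7) = -70/9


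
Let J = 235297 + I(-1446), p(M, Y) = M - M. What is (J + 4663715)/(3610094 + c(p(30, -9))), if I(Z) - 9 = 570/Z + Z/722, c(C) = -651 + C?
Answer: 426219517483/314025150443 ≈ 1.3573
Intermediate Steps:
p(M, Y) = 0
I(Z) = 9 + 570/Z + Z/722 (I(Z) = 9 + (570/Z + Z/722) = 9 + 570/Z + Z/722)
J = 20471648768/87001 (J = 235297 + (9 + 570/(-1446) + (1/722)*(-1446)) = 235297 + (9 + 570*(-1/1446) - 723/361) = 235297 + (9 - 95/241 - 723/361) = 235297 + 574471/87001 = 20471648768/87001 ≈ 2.3530e+5)
(J + 4663715)/(3610094 + c(p(30, -9))) = (20471648768/87001 + 4663715)/(3610094 + (-651 + 0)) = 426219517483/(87001*(3610094 - 651)) = (426219517483/87001)/3609443 = (426219517483/87001)*(1/3609443) = 426219517483/314025150443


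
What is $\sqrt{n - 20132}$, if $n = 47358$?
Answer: $\sqrt{27226} \approx 165.0$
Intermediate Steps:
$\sqrt{n - 20132} = \sqrt{47358 - 20132} = \sqrt{27226}$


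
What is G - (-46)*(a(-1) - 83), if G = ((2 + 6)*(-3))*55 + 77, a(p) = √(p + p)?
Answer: -5061 + 46*I*√2 ≈ -5061.0 + 65.054*I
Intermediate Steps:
a(p) = √2*√p (a(p) = √(2*p) = √2*√p)
G = -1243 (G = (8*(-3))*55 + 77 = -24*55 + 77 = -1320 + 77 = -1243)
G - (-46)*(a(-1) - 83) = -1243 - (-46)*(√2*√(-1) - 83) = -1243 - (-46)*(√2*I - 83) = -1243 - (-46)*(I*√2 - 83) = -1243 - (-46)*(-83 + I*√2) = -1243 - (3818 - 46*I*√2) = -1243 + (-3818 + 46*I*√2) = -5061 + 46*I*√2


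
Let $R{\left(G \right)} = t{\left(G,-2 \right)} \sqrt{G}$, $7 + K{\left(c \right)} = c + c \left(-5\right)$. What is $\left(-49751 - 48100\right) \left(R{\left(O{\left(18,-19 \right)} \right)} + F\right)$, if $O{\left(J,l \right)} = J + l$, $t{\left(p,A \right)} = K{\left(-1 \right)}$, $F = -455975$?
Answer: $44617609725 + 293553 i \approx 4.4618 \cdot 10^{10} + 2.9355 \cdot 10^{5} i$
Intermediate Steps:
$K{\left(c \right)} = -7 - 4 c$ ($K{\left(c \right)} = -7 + \left(c + c \left(-5\right)\right) = -7 + \left(c - 5 c\right) = -7 - 4 c$)
$t{\left(p,A \right)} = -3$ ($t{\left(p,A \right)} = -7 - -4 = -7 + 4 = -3$)
$R{\left(G \right)} = - 3 \sqrt{G}$
$\left(-49751 - 48100\right) \left(R{\left(O{\left(18,-19 \right)} \right)} + F\right) = \left(-49751 - 48100\right) \left(- 3 \sqrt{18 - 19} - 455975\right) = - 97851 \left(- 3 \sqrt{-1} - 455975\right) = - 97851 \left(- 3 i - 455975\right) = - 97851 \left(-455975 - 3 i\right) = 44617609725 + 293553 i$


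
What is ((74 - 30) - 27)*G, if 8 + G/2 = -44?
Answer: -1768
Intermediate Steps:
G = -104 (G = -16 + 2*(-44) = -16 - 88 = -104)
((74 - 30) - 27)*G = ((74 - 30) - 27)*(-104) = (44 - 27)*(-104) = 17*(-104) = -1768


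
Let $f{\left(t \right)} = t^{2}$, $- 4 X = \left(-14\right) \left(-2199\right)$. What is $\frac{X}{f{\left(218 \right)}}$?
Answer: $- \frac{15393}{95048} \approx -0.16195$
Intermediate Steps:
$X = - \frac{15393}{2}$ ($X = - \frac{\left(-14\right) \left(-2199\right)}{4} = \left(- \frac{1}{4}\right) 30786 = - \frac{15393}{2} \approx -7696.5$)
$\frac{X}{f{\left(218 \right)}} = - \frac{15393}{2 \cdot 218^{2}} = - \frac{15393}{2 \cdot 47524} = \left(- \frac{15393}{2}\right) \frac{1}{47524} = - \frac{15393}{95048}$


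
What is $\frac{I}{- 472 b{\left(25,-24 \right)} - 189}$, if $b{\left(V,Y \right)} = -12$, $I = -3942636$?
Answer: $- \frac{1314212}{1825} \approx -720.12$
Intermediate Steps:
$\frac{I}{- 472 b{\left(25,-24 \right)} - 189} = - \frac{3942636}{\left(-472\right) \left(-12\right) - 189} = - \frac{3942636}{5664 - 189} = - \frac{3942636}{5475} = \left(-3942636\right) \frac{1}{5475} = - \frac{1314212}{1825}$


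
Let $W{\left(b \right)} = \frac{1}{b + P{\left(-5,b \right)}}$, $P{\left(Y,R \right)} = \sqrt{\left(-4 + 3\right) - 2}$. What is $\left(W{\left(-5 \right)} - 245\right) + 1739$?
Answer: $\frac{41827}{28} - \frac{i \sqrt{3}}{28} \approx 1493.8 - 0.061859 i$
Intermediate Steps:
$P{\left(Y,R \right)} = i \sqrt{3}$ ($P{\left(Y,R \right)} = \sqrt{-1 - 2} = \sqrt{-3} = i \sqrt{3}$)
$W{\left(b \right)} = \frac{1}{b + i \sqrt{3}}$
$\left(W{\left(-5 \right)} - 245\right) + 1739 = \left(\frac{1}{-5 + i \sqrt{3}} - 245\right) + 1739 = \left(-245 + \frac{1}{-5 + i \sqrt{3}}\right) + 1739 = 1494 + \frac{1}{-5 + i \sqrt{3}}$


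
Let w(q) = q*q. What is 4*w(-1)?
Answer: 4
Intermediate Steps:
w(q) = q**2
4*w(-1) = 4*(-1)**2 = 4*1 = 4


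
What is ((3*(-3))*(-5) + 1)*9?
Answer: 414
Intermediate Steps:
((3*(-3))*(-5) + 1)*9 = (-9*(-5) + 1)*9 = (45 + 1)*9 = 46*9 = 414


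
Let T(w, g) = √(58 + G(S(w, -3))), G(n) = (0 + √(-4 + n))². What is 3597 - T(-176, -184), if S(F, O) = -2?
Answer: 3597 - 2*√13 ≈ 3589.8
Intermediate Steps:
G(n) = -4 + n (G(n) = (√(-4 + n))² = -4 + n)
T(w, g) = 2*√13 (T(w, g) = √(58 + (-4 - 2)) = √(58 - 6) = √52 = 2*√13)
3597 - T(-176, -184) = 3597 - 2*√13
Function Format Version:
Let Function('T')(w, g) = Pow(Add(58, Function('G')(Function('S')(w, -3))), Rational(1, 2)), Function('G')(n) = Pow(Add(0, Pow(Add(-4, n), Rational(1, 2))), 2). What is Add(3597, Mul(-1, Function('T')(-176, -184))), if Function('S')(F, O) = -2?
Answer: Add(3597, Mul(-2, Pow(13, Rational(1, 2)))) ≈ 3589.8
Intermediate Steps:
Function('G')(n) = Add(-4, n) (Function('G')(n) = Pow(Pow(Add(-4, n), Rational(1, 2)), 2) = Add(-4, n))
Function('T')(w, g) = Mul(2, Pow(13, Rational(1, 2))) (Function('T')(w, g) = Pow(Add(58, Add(-4, -2)), Rational(1, 2)) = Pow(Add(58, -6), Rational(1, 2)) = Pow(52, Rational(1, 2)) = Mul(2, Pow(13, Rational(1, 2))))
Add(3597, Mul(-1, Function('T')(-176, -184))) = Add(3597, Mul(-1, Mul(2, Pow(13, Rational(1, 2))))) = Add(3597, Mul(-2, Pow(13, Rational(1, 2))))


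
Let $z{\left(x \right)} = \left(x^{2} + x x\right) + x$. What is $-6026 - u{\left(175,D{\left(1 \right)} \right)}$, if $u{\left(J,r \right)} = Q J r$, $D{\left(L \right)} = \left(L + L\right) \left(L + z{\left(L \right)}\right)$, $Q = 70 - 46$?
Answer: $-39626$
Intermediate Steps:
$z{\left(x \right)} = x + 2 x^{2}$ ($z{\left(x \right)} = \left(x^{2} + x^{2}\right) + x = 2 x^{2} + x = x + 2 x^{2}$)
$Q = 24$ ($Q = 70 - 46 = 24$)
$D{\left(L \right)} = 2 L \left(L + L \left(1 + 2 L\right)\right)$ ($D{\left(L \right)} = \left(L + L\right) \left(L + L \left(1 + 2 L\right)\right) = 2 L \left(L + L \left(1 + 2 L\right)\right)$)
$u{\left(J,r \right)} = 24 J r$
$-6026 - u{\left(175,D{\left(1 \right)} \right)} = -6026 - 24 \cdot 175 \cdot 4 \cdot 1^{2} \left(1 + 1\right) = -6026 - 24 \cdot 175 \cdot 4 \cdot 1 \cdot 2 = -6026 - 24 \cdot 175 \cdot 8 = -6026 - 33600 = -39626$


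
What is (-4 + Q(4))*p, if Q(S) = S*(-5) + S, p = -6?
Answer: 120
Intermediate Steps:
Q(S) = -4*S (Q(S) = -5*S + S = -4*S)
(-4 + Q(4))*p = (-4 - 4*4)*(-6) = (-4 - 16)*(-6) = -20*(-6) = 120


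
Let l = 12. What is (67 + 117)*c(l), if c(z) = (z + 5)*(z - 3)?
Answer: 28152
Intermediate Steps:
c(z) = (-3 + z)*(5 + z) (c(z) = (5 + z)*(-3 + z) = (-3 + z)*(5 + z))
(67 + 117)*c(l) = (67 + 117)*(-15 + 12² + 2*12) = 184*(-15 + 144 + 24) = 184*153 = 28152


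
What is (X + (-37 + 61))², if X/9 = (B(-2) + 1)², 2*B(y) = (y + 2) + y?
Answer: 576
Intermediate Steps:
B(y) = 1 + y (B(y) = ((y + 2) + y)/2 = ((2 + y) + y)/2 = (2 + 2*y)/2 = 1 + y)
X = 0 (X = 9*((1 - 2) + 1)² = 9*(-1 + 1)² = 9*0² = 9*0 = 0)
(X + (-37 + 61))² = (0 + (-37 + 61))² = (0 + 24)² = 24² = 576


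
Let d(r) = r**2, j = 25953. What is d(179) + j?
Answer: 57994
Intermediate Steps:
d(179) + j = 179**2 + 25953 = 32041 + 25953 = 57994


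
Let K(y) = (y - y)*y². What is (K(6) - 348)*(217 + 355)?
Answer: -199056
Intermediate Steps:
K(y) = 0 (K(y) = 0*y² = 0)
(K(6) - 348)*(217 + 355) = (0 - 348)*(217 + 355) = -348*572 = -199056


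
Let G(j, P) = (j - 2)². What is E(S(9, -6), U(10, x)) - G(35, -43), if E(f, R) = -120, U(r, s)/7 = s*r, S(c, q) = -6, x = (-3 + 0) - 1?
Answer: -1209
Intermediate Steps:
x = -4 (x = -3 - 1 = -4)
G(j, P) = (-2 + j)²
U(r, s) = 7*r*s (U(r, s) = 7*(s*r) = 7*(r*s) = 7*r*s)
E(S(9, -6), U(10, x)) - G(35, -43) = -120 - (-2 + 35)² = -120 - 1*33² = -120 - 1*1089 = -120 - 1089 = -1209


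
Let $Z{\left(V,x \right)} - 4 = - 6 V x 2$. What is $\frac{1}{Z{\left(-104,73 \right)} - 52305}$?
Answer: $\frac{1}{38803} \approx 2.5771 \cdot 10^{-5}$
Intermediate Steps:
$Z{\left(V,x \right)} = 4 - 12 V x$ ($Z{\left(V,x \right)} = 4 + - 6 V x 2 = 4 - 12 V x$)
$\frac{1}{Z{\left(-104,73 \right)} - 52305} = \frac{1}{\left(4 - \left(-1248\right) 73\right) - 52305} = \frac{1}{\left(4 + 91104\right) - 52305} = \frac{1}{91108 - 52305} = \frac{1}{38803}$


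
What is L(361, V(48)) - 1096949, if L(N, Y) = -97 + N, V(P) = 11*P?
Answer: -1096685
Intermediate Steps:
L(361, V(48)) - 1096949 = (-97 + 361) - 1096949 = 264 - 1096949 = -1096685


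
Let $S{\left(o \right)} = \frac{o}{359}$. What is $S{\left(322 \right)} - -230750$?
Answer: $\frac{82839572}{359} \approx 2.3075 \cdot 10^{5}$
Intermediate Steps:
$S{\left(o \right)} = \frac{o}{359}$ ($S{\left(o \right)} = o \frac{1}{359} = \frac{o}{359}$)
$S{\left(322 \right)} - -230750 = \frac{1}{359} \cdot 322 - -230750 = \frac{322}{359} + 230750 = \frac{82839572}{359}$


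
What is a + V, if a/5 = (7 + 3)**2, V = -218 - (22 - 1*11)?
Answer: 271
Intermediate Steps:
V = -229 (V = -218 - (22 - 11) = -218 - 1*11 = -218 - 11 = -229)
a = 500 (a = 5*(7 + 3)**2 = 5*10**2 = 5*100 = 500)
a + V = 500 - 229 = 271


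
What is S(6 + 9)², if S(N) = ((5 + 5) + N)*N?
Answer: 140625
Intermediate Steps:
S(N) = N*(10 + N) (S(N) = (10 + N)*N = N*(10 + N))
S(6 + 9)² = ((6 + 9)*(10 + (6 + 9)))² = (15*(10 + 15))² = (15*25)² = 375² = 140625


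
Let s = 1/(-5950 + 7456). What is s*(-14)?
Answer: -7/753 ≈ -0.0092961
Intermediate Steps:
s = 1/1506 ≈ 0.00066401
s*(-14) = (1/1506)*(-14) = -7/753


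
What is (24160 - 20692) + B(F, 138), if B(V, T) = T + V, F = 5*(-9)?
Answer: 3561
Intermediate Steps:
F = -45
(24160 - 20692) + B(F, 138) = (24160 - 20692) + (138 - 45) = 3468 + 93 = 3561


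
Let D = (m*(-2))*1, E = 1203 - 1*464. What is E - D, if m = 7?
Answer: 753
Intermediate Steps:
E = 739 (E = 1203 - 464 = 739)
D = -14 (D = (7*(-2))*1 = -14*1 = -14)
E - D = 739 - 1*(-14) = 739 + 14 = 753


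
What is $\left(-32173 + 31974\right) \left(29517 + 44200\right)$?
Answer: $-14669683$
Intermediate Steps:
$\left(-32173 + 31974\right) \left(29517 + 44200\right) = \left(-199\right) 73717 = -14669683$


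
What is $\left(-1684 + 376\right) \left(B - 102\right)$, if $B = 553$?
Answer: $-589908$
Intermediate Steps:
$\left(-1684 + 376\right) \left(B - 102\right) = \left(-1684 + 376\right) \left(553 - 102\right) = \left(-1308\right) 451 = -589908$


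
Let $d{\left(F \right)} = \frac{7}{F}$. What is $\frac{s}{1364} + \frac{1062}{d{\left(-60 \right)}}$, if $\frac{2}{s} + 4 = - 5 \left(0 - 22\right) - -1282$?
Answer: $- \frac{60318371513}{6626312} \approx -9102.9$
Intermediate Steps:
$s = \frac{1}{694}$ ($s = \frac{2}{-4 - \left(-1282 + 5 \left(0 - 22\right)\right)} = \frac{2}{-4 + \left(\left(-5\right) \left(-22\right) + 1282\right)} = \frac{2}{-4 + \left(110 + 1282\right)} = \frac{2}{-4 + 1392} = \frac{2}{1388} = 2 \cdot \frac{1}{1388} = \frac{1}{694} \approx 0.0014409$)
$\frac{s}{1364} + \frac{1062}{d{\left(-60 \right)}} = \frac{1}{694 \cdot 1364} + \frac{1062}{7 \frac{1}{-60}} = \frac{1}{694} \cdot \frac{1}{1364} + \frac{1062}{7 \left(- \frac{1}{60}\right)} = \frac{1}{946616} + \frac{1062}{- \frac{7}{60}} = \frac{1}{946616} + 1062 \left(- \frac{60}{7}\right) = \frac{1}{946616} - \frac{63720}{7} = - \frac{60318371513}{6626312}$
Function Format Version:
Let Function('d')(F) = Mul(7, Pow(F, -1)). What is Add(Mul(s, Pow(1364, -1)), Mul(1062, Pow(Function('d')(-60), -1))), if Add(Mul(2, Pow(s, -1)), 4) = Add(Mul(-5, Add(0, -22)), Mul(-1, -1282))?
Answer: Rational(-60318371513, 6626312) ≈ -9102.9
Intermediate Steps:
s = Rational(1, 694) (s = Mul(2, Pow(Add(-4, Add(Mul(-5, Add(0, -22)), Mul(-1, -1282))), -1)) = Mul(2, Pow(Add(-4, Add(Mul(-5, -22), 1282)), -1)) = Mul(2, Pow(Add(-4, Add(110, 1282)), -1)) = Mul(2, Pow(Add(-4, 1392), -1)) = Mul(2, Pow(1388, -1)) = Mul(2, Rational(1, 1388)) = Rational(1, 694) ≈ 0.0014409)
Add(Mul(s, Pow(1364, -1)), Mul(1062, Pow(Function('d')(-60), -1))) = Add(Mul(Rational(1, 694), Pow(1364, -1)), Mul(1062, Pow(Mul(7, Pow(-60, -1)), -1))) = Add(Mul(Rational(1, 694), Rational(1, 1364)), Mul(1062, Pow(Mul(7, Rational(-1, 60)), -1))) = Add(Rational(1, 946616), Mul(1062, Pow(Rational(-7, 60), -1))) = Add(Rational(1, 946616), Mul(1062, Rational(-60, 7))) = Add(Rational(1, 946616), Rational(-63720, 7)) = Rational(-60318371513, 6626312)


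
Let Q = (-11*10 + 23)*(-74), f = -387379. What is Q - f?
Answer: 393817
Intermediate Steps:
Q = 6438 (Q = (-110 + 23)*(-74) = -87*(-74) = 6438)
Q - f = 6438 - 1*(-387379) = 6438 + 387379 = 393817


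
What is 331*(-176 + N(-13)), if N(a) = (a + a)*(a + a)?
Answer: 165500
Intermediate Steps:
N(a) = 4*a² (N(a) = (2*a)*(2*a) = 4*a²)
331*(-176 + N(-13)) = 331*(-176 + 4*(-13)²) = 331*(-176 + 4*169) = 331*(-176 + 676) = 331*500 = 165500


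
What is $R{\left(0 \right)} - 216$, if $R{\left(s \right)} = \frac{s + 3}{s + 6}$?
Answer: $- \frac{431}{2} \approx -215.5$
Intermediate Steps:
$R{\left(s \right)} = \frac{3 + s}{6 + s}$
$R{\left(0 \right)} - 216 = \frac{3 + 0}{6 + 0} - 216 = \frac{1}{6} \cdot 3 - 216 = \frac{1}{2} - 216 = - \frac{431}{2}$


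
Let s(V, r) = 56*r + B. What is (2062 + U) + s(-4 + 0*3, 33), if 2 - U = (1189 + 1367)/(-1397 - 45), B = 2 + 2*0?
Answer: 2823272/721 ≈ 3915.8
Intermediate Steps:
B = 2 (B = 2 + 0 = 2)
U = 2720/721 (U = 2 - (1189 + 1367)/(-1397 - 45) = 2 - 2556/(-1442) = 2 - 2556*(-1)/1442 = 2 - 1*(-1278/721) = 2 + 1278/721 = 2720/721 ≈ 3.7725)
s(V, r) = 2 + 56*r (s(V, r) = 56*r + 2 = 2 + 56*r)
(2062 + U) + s(-4 + 0*3, 33) = (2062 + 2720/721) + (2 + 56*33) = 1489422/721 + (2 + 1848) = 1489422/721 + 1850 = 2823272/721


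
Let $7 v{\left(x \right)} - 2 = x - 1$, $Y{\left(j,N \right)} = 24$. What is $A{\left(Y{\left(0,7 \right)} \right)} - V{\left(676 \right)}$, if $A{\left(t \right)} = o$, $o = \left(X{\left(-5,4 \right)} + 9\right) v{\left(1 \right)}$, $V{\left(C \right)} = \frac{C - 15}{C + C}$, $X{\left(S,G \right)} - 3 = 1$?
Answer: $\frac{30525}{9464} \approx 3.2254$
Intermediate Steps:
$X{\left(S,G \right)} = 4$ ($X{\left(S,G \right)} = 3 + 1 = 4$)
$v{\left(x \right)} = \frac{1}{7} + \frac{x}{7}$ ($v{\left(x \right)} = \frac{2}{7} + \frac{x - 1}{7} = \frac{2}{7} + \frac{-1 + x}{7} = \frac{2}{7} + \left(- \frac{1}{7} + \frac{x}{7}\right) = \frac{1}{7} + \frac{x}{7}$)
$V{\left(C \right)} = \frac{-15 + C}{2 C}$
$o = \frac{26}{7}$ ($o = \left(4 + 9\right) \left(\frac{1}{7} + \frac{1}{7} \cdot 1\right) = 13 \left(\frac{1}{7} + \frac{1}{7}\right) = 13 \cdot \frac{2}{7} = \frac{26}{7} \approx 3.7143$)
$A{\left(t \right)} = \frac{26}{7}$
$A{\left(Y{\left(0,7 \right)} \right)} - V{\left(676 \right)} = \frac{26}{7} - \frac{-15 + 676}{2 \cdot 676} = \frac{26}{7} - \frac{1}{2} \cdot \frac{1}{676} \cdot 661 = \frac{26}{7} - \frac{661}{1352} = \frac{30525}{9464}$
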